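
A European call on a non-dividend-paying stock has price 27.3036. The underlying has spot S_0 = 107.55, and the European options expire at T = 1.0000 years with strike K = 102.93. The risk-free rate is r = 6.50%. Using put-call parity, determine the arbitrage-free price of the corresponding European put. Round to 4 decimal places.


Put-call parity: C - P = S_0 * exp(-qT) - K * exp(-rT).
S_0 * exp(-qT) = 107.5500 * 1.00000000 = 107.55000000
K * exp(-rT) = 102.9300 * 0.93706746 = 96.45235401
P = C - S*exp(-qT) + K*exp(-rT)
P = 27.3036 - 107.55000000 + 96.45235401 = 16.2060

Answer: Put price = 16.2060


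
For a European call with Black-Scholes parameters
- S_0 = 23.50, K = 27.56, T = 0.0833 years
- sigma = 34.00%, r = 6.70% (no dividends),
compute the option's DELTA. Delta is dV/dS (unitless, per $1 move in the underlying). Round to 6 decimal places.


Answer: Delta = 0.064497

Derivation:
d1 = -1.5180812771; d2 = -1.6162111909
phi(d1) = 0.1260314355; exp(-qT) = 1.0000000000; exp(-rT) = 0.9944344454
N(d1) = 0.0644969552
Delta = exp(-qT) * N(d1) = 1.0000000000 * 0.0644969552 = 0.064497


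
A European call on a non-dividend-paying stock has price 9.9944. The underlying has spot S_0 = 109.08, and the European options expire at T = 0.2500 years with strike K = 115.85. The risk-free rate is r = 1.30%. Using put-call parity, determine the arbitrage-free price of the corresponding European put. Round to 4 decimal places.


Answer: Put price = 16.3885

Derivation:
Put-call parity: C - P = S_0 * exp(-qT) - K * exp(-rT).
S_0 * exp(-qT) = 109.0800 * 1.00000000 = 109.08000000
K * exp(-rT) = 115.8500 * 0.99675528 = 115.47409867
P = C - S*exp(-qT) + K*exp(-rT)
P = 9.9944 - 109.08000000 + 115.47409867 = 16.3885


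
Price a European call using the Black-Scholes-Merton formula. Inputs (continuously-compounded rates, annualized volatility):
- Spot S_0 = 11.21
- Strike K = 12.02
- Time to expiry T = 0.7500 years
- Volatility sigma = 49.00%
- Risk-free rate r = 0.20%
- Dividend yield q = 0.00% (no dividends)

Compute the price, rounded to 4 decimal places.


Answer: Price = 1.5790

Derivation:
d1 = (ln(S/K) + (r - q + 0.5*sigma^2) * T) / (sigma * sqrt(T)) = 0.05130596
d2 = d1 - sigma * sqrt(T) = -0.37304649
exp(-rT) = 0.99850112; exp(-qT) = 1.00000000
C = S_0 * exp(-qT) * N(d1) - K * exp(-rT) * N(d2)
N(d1) = 0.52045914; N(d2) = 0.35455692
C = 11.2100 * 1.00000000 * 0.52045914 - 12.0200 * 0.99850112 * 0.35455692 = 1.5790


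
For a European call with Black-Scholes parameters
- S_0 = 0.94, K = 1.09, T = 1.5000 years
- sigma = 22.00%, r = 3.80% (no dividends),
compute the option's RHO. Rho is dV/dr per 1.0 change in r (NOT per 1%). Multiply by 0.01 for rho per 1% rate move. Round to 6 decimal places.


d1 = -0.2032078132; d2 = -0.4726516849
phi(d1) = 0.3907898854; exp(-qT) = 1.0000000000; exp(-rT) = 0.9445940694
N(d2) = 0.3182308509
Rho = K*T*exp(-rT)*N(d2) = 1.0900 * 1.5000 * 0.9445940694 * 0.3182308509 = 0.491479

Answer: Rho = 0.491479


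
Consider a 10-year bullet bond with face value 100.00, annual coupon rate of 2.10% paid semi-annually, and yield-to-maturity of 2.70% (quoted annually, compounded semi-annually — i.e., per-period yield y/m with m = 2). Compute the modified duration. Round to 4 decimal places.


Coupon per period c = face * coupon_rate / m = 1.050000
Periods per year m = 2; per-period yield y/m = 0.013500
Number of cashflows N = 20
Cashflows (t years, CF_t, discount factor 1/(1+y/m)^(m*t), PV):
  t = 0.5000: CF_t = 1.050000, DF = 0.986680, PV = 1.036014
  t = 1.0000: CF_t = 1.050000, DF = 0.973537, PV = 1.022214
  t = 1.5000: CF_t = 1.050000, DF = 0.960569, PV = 1.008598
  t = 2.0000: CF_t = 1.050000, DF = 0.947774, PV = 0.995163
  t = 2.5000: CF_t = 1.050000, DF = 0.935150, PV = 0.981907
  t = 3.0000: CF_t = 1.050000, DF = 0.922694, PV = 0.968828
  t = 3.5000: CF_t = 1.050000, DF = 0.910403, PV = 0.955923
  t = 4.0000: CF_t = 1.050000, DF = 0.898276, PV = 0.943190
  t = 4.5000: CF_t = 1.050000, DF = 0.886311, PV = 0.930627
  t = 5.0000: CF_t = 1.050000, DF = 0.874505, PV = 0.918231
  t = 5.5000: CF_t = 1.050000, DF = 0.862857, PV = 0.906000
  t = 6.0000: CF_t = 1.050000, DF = 0.851363, PV = 0.893932
  t = 6.5000: CF_t = 1.050000, DF = 0.840023, PV = 0.882024
  t = 7.0000: CF_t = 1.050000, DF = 0.828834, PV = 0.870275
  t = 7.5000: CF_t = 1.050000, DF = 0.817794, PV = 0.858683
  t = 8.0000: CF_t = 1.050000, DF = 0.806900, PV = 0.847245
  t = 8.5000: CF_t = 1.050000, DF = 0.796152, PV = 0.835960
  t = 9.0000: CF_t = 1.050000, DF = 0.785547, PV = 0.824825
  t = 9.5000: CF_t = 1.050000, DF = 0.775084, PV = 0.813838
  t = 10.0000: CF_t = 101.050000, DF = 0.764760, PV = 77.278958
Price P = sum_t PV_t = 94.772436
First compute Macaulay numerator sum_t t * PV_t:
  t * PV_t at t = 0.5000: 0.518007
  t * PV_t at t = 1.0000: 1.022214
  t * PV_t at t = 1.5000: 1.512897
  t * PV_t at t = 2.0000: 1.990326
  t * PV_t at t = 2.5000: 2.454769
  t * PV_t at t = 3.0000: 2.906485
  t * PV_t at t = 3.5000: 3.345731
  t * PV_t at t = 4.0000: 3.772761
  t * PV_t at t = 4.5000: 4.187820
  t * PV_t at t = 5.0000: 4.591153
  t * PV_t at t = 5.5000: 4.982998
  t * PV_t at t = 6.0000: 5.363589
  t * PV_t at t = 6.5000: 5.733157
  t * PV_t at t = 7.0000: 6.091928
  t * PV_t at t = 7.5000: 6.440125
  t * PV_t at t = 8.0000: 6.777964
  t * PV_t at t = 8.5000: 7.105660
  t * PV_t at t = 9.0000: 7.423424
  t * PV_t at t = 9.5000: 7.731461
  t * PV_t at t = 10.0000: 772.789579
Macaulay duration D = 856.742049 / 94.772436 = 9.039992
Modified duration = D / (1 + y/m) = 9.039992 / (1 + 0.013500) = 8.919578

Answer: Modified duration = 8.9196


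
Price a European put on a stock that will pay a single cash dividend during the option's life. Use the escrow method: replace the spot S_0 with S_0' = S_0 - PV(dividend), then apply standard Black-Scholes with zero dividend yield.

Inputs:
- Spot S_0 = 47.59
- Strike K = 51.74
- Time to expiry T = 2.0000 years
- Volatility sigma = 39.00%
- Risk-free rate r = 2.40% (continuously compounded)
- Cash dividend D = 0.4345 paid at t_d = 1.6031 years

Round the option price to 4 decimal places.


PV(D) = D * exp(-r * t_d) = 0.4345 * 0.96225634 = 0.41810038
S_0' = S_0 - PV(D) = 47.5900 - 0.41810038 = 47.17189962
d1 = (ln(S_0'/K) + (r + sigma^2/2)*T) / (sigma*sqrt(T)) = 0.19521077
d2 = d1 - sigma*sqrt(T) = -0.35633252
exp(-rT) = 0.95313379
N(-d1) = 0.42261397; N(-d2) = 0.63920422
P = K * exp(-rT) * N(-d2) - S_0' * N(-d1) = 51.7400 * 0.95313379 * 0.63920422 - 47.17189962 * 0.42261397 = 11.5869

Answer: Price = 11.5869


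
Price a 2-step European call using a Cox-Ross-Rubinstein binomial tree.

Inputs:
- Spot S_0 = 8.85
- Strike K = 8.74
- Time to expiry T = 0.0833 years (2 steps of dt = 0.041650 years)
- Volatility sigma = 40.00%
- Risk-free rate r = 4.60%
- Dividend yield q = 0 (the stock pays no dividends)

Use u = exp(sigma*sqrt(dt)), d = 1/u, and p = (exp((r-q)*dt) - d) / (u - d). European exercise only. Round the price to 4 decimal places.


dt = T/N = 0.041650
u = exp(sigma*sqrt(dt)) = 1.085058; d = 1/u = 0.921610
p = (exp((r-q)*dt) - d) / (u - d) = 0.491336
Discount per step: exp(-r*dt) = 0.998086
Stock lattice S(k, i) with i counting down-moves:
  k=0: S(0,0) = 8.8500
  k=1: S(1,0) = 9.6028; S(1,1) = 8.1562
  k=2: S(2,0) = 10.4196; S(2,1) = 8.8500; S(2,2) = 7.5169
Terminal payoffs V(N, i) = max(S_T - K, 0):
  V(2,0) = 1.679553; V(2,1) = 0.110000; V(2,2) = 0.000000
Backward induction: V(k, i) = exp(-r*dt) * [p * V(k+1, i) + (1-p) * V(k+1, i+1)].
  V(1,0) = exp(-r*dt) * [p*1.679553 + (1-p)*0.110000] = 0.879491
  V(1,1) = exp(-r*dt) * [p*0.110000 + (1-p)*0.000000] = 0.053944
  V(0,0) = exp(-r*dt) * [p*0.879491 + (1-p)*0.053944] = 0.458685

Answer: Price = V(0,0) = 0.4587


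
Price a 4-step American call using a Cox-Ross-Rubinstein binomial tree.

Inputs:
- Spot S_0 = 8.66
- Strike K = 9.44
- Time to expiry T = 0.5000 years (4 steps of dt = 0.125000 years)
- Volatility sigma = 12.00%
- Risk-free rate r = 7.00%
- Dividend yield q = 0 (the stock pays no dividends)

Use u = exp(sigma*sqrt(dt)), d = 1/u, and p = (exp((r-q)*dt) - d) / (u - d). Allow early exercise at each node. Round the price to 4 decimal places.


dt = T/N = 0.125000
u = exp(sigma*sqrt(dt)) = 1.043339; d = 1/u = 0.958461
p = (exp((r-q)*dt) - d) / (u - d) = 0.592936
Discount per step: exp(-r*dt) = 0.991288
Stock lattice S(k, i) with i counting down-moves:
  k=0: S(0,0) = 8.6600
  k=1: S(1,0) = 9.0353; S(1,1) = 8.3003
  k=2: S(2,0) = 9.4269; S(2,1) = 8.6600; S(2,2) = 7.9555
  k=3: S(3,0) = 9.8355; S(3,1) = 9.0353; S(3,2) = 8.3003; S(3,3) = 7.6250
  k=4: S(4,0) = 10.2617; S(4,1) = 9.4269; S(4,2) = 8.6600; S(4,3) = 7.9555; S(4,4) = 7.3083
Terminal payoffs V(N, i) = max(S_T - K, 0):
  V(4,0) = 0.821719; V(4,1) = 0.000000; V(4,2) = 0.000000; V(4,3) = 0.000000; V(4,4) = 0.000000
Backward induction: V(k, i) = exp(-r*dt) * [p * V(k+1, i) + (1-p) * V(k+1, i+1)]; then take max(V_cont, immediate exercise) for American.
  V(3,0) = exp(-r*dt) * [p*0.821719 + (1-p)*0.000000] = 0.482982; exercise = 0.395457; V(3,0) = max -> 0.482982
  V(3,1) = exp(-r*dt) * [p*0.000000 + (1-p)*0.000000] = 0.000000; exercise = 0.000000; V(3,1) = max -> 0.000000
  V(3,2) = exp(-r*dt) * [p*0.000000 + (1-p)*0.000000] = 0.000000; exercise = 0.000000; V(3,2) = max -> 0.000000
  V(3,3) = exp(-r*dt) * [p*0.000000 + (1-p)*0.000000] = 0.000000; exercise = 0.000000; V(3,3) = max -> 0.000000
  V(2,0) = exp(-r*dt) * [p*0.482982 + (1-p)*0.000000] = 0.283883; exercise = 0.000000; V(2,0) = max -> 0.283883
  V(2,1) = exp(-r*dt) * [p*0.000000 + (1-p)*0.000000] = 0.000000; exercise = 0.000000; V(2,1) = max -> 0.000000
  V(2,2) = exp(-r*dt) * [p*0.000000 + (1-p)*0.000000] = 0.000000; exercise = 0.000000; V(2,2) = max -> 0.000000
  V(1,0) = exp(-r*dt) * [p*0.283883 + (1-p)*0.000000] = 0.166858; exercise = 0.000000; V(1,0) = max -> 0.166858
  V(1,1) = exp(-r*dt) * [p*0.000000 + (1-p)*0.000000] = 0.000000; exercise = 0.000000; V(1,1) = max -> 0.000000
  V(0,0) = exp(-r*dt) * [p*0.166858 + (1-p)*0.000000] = 0.098074; exercise = 0.000000; V(0,0) = max -> 0.098074

Answer: Price = V(0,0) = 0.0981


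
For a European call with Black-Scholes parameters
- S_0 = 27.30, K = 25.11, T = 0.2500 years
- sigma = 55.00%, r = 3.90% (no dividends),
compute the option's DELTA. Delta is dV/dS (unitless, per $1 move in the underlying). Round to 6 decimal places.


d1 = 0.4770291964; d2 = 0.2020291964
phi(d1) = 0.3560383033; exp(-qT) = 1.0000000000; exp(-rT) = 0.9902973771
N(d1) = 0.6833293343
Delta = exp(-qT) * N(d1) = 1.0000000000 * 0.6833293343 = 0.683329

Answer: Delta = 0.683329


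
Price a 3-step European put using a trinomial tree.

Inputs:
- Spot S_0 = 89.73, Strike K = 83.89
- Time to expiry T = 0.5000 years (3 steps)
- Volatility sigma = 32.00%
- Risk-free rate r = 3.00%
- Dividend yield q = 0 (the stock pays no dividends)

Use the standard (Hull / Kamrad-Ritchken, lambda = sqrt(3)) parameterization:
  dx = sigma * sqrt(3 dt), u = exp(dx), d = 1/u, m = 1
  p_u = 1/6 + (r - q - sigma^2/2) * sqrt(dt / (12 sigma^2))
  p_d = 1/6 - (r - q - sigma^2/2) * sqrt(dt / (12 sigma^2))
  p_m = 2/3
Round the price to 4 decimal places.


dt = T/N = 0.166667; dx = sigma*sqrt(3*dt) = 0.226274
u = exp(dx) = 1.253919; d = 1/u = 0.797499
p_u = 0.158859, p_m = 0.666667, p_d = 0.174474
Discount per step: exp(-r*dt) = 0.995012
Stock lattice S(k, j) with j the centered position index:
  k=0: S(0,+0) = 89.7300
  k=1: S(1,-1) = 71.5596; S(1,+0) = 89.7300; S(1,+1) = 112.5142
  k=2: S(2,-2) = 57.0688; S(2,-1) = 71.5596; S(2,+0) = 89.7300; S(2,+1) = 112.5142; S(2,+2) = 141.0837
  k=3: S(3,-3) = 45.5123; S(3,-2) = 57.0688; S(3,-1) = 71.5596; S(3,+0) = 89.7300; S(3,+1) = 112.5142; S(3,+2) = 141.0837; S(3,+3) = 176.9076
Terminal payoffs V(N, j) = max(K - S_T, 0):
  V(3,-3) = 38.377699; V(3,-2) = 26.821242; V(3,-1) = 12.330377; V(3,+0) = 0.000000; V(3,+1) = 0.000000; V(3,+2) = 0.000000; V(3,+3) = 0.000000
Backward induction: V(k, j) = exp(-r*dt) * [p_u * V(k+1, j+1) + p_m * V(k+1, j) + p_d * V(k+1, j-1)]
  V(2,-2) = exp(-r*dt) * [p_u*12.330377 + p_m*26.821242 + p_d*38.377699] = 26.403195
  V(2,-1) = exp(-r*dt) * [p_u*0.000000 + p_m*12.330377 + p_d*26.821242] = 12.835530
  V(2,+0) = exp(-r*dt) * [p_u*0.000000 + p_m*0.000000 + p_d*12.330377] = 2.140604
  V(2,+1) = exp(-r*dt) * [p_u*0.000000 + p_m*0.000000 + p_d*0.000000] = 0.000000
  V(2,+2) = exp(-r*dt) * [p_u*0.000000 + p_m*0.000000 + p_d*0.000000] = 0.000000
  V(1,-1) = exp(-r*dt) * [p_u*2.140604 + p_m*12.835530 + p_d*26.403195] = 13.436403
  V(1,+0) = exp(-r*dt) * [p_u*0.000000 + p_m*2.140604 + p_d*12.835530] = 3.648253
  V(1,+1) = exp(-r*dt) * [p_u*0.000000 + p_m*0.000000 + p_d*2.140604] = 0.371618
  V(0,+0) = exp(-r*dt) * [p_u*0.371618 + p_m*3.648253 + p_d*13.436403] = 4.811393

Answer: Price = V(0,0) = 4.8114


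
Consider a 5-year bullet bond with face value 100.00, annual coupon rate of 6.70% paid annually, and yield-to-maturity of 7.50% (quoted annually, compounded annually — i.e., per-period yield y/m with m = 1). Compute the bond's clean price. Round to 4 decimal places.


Answer: Price = 96.7633

Derivation:
Coupon per period c = face * coupon_rate / m = 6.700000
Periods per year m = 1; per-period yield y/m = 0.075000
Number of cashflows N = 5
Cashflows (t years, CF_t, discount factor 1/(1+y/m)^(m*t), PV):
  t = 1.0000: CF_t = 6.700000, DF = 0.930233, PV = 6.232558
  t = 2.0000: CF_t = 6.700000, DF = 0.865333, PV = 5.797729
  t = 3.0000: CF_t = 6.700000, DF = 0.804961, PV = 5.393236
  t = 4.0000: CF_t = 6.700000, DF = 0.748801, PV = 5.016964
  t = 5.0000: CF_t = 106.700000, DF = 0.696559, PV = 74.322806
Price P = sum_t PV_t = 96.763292


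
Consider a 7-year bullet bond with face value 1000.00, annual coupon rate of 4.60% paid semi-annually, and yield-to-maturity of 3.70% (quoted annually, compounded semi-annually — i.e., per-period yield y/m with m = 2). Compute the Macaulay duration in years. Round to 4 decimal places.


Coupon per period c = face * coupon_rate / m = 23.000000
Periods per year m = 2; per-period yield y/m = 0.018500
Number of cashflows N = 14
Cashflows (t years, CF_t, discount factor 1/(1+y/m)^(m*t), PV):
  t = 0.5000: CF_t = 23.000000, DF = 0.981836, PV = 22.582229
  t = 1.0000: CF_t = 23.000000, DF = 0.964002, PV = 22.172046
  t = 1.5000: CF_t = 23.000000, DF = 0.946492, PV = 21.769314
  t = 2.0000: CF_t = 23.000000, DF = 0.929300, PV = 21.373897
  t = 2.5000: CF_t = 23.000000, DF = 0.912420, PV = 20.985662
  t = 3.0000: CF_t = 23.000000, DF = 0.895847, PV = 20.604479
  t = 3.5000: CF_t = 23.000000, DF = 0.879575, PV = 20.230220
  t = 4.0000: CF_t = 23.000000, DF = 0.863598, PV = 19.862759
  t = 4.5000: CF_t = 23.000000, DF = 0.847912, PV = 19.501972
  t = 5.0000: CF_t = 23.000000, DF = 0.832510, PV = 19.147739
  t = 5.5000: CF_t = 23.000000, DF = 0.817389, PV = 18.799940
  t = 6.0000: CF_t = 23.000000, DF = 0.802542, PV = 18.458459
  t = 6.5000: CF_t = 23.000000, DF = 0.787964, PV = 18.123180
  t = 7.0000: CF_t = 1023.000000, DF = 0.773652, PV = 791.445779
Price P = sum_t PV_t = 1055.057673
Macaulay numerator sum_t t * PV_t:
  t * PV_t at t = 0.5000: 11.291114
  t * PV_t at t = 1.0000: 22.172046
  t * PV_t at t = 1.5000: 32.653970
  t * PV_t at t = 2.0000: 42.747793
  t * PV_t at t = 2.5000: 52.464154
  t * PV_t at t = 3.0000: 61.813437
  t * PV_t at t = 3.5000: 70.805770
  t * PV_t at t = 4.0000: 79.451035
  t * PV_t at t = 4.5000: 87.758876
  t * PV_t at t = 5.0000: 95.738696
  t * PV_t at t = 5.5000: 103.399671
  t * PV_t at t = 6.0000: 110.750753
  t * PV_t at t = 6.5000: 117.800670
  t * PV_t at t = 7.0000: 5540.120450
Macaulay duration D = (sum_t t * PV_t) / P = 6428.968435 / 1055.057673 = 6.093476

Answer: Macaulay duration = 6.0935 years


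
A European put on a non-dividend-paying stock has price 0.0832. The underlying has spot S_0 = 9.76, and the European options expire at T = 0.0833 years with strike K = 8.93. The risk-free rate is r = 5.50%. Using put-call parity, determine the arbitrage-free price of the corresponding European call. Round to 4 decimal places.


Put-call parity: C - P = S_0 * exp(-qT) - K * exp(-rT).
S_0 * exp(-qT) = 9.7600 * 1.00000000 = 9.76000000
K * exp(-rT) = 8.9300 * 0.99542898 = 8.88918078
C = P + S*exp(-qT) - K*exp(-rT)
C = 0.0832 + 9.76000000 - 8.88918078 = 0.9540

Answer: Call price = 0.9540


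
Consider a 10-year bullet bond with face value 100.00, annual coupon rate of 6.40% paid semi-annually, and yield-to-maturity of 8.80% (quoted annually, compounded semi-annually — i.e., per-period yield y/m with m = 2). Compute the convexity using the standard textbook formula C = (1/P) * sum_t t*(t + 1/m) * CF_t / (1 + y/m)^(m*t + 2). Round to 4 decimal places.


Answer: Convexity = 62.4648

Derivation:
Coupon per period c = face * coupon_rate / m = 3.200000
Periods per year m = 2; per-period yield y/m = 0.044000
Number of cashflows N = 20
Cashflows (t years, CF_t, discount factor 1/(1+y/m)^(m*t), PV):
  t = 0.5000: CF_t = 3.200000, DF = 0.957854, PV = 3.065134
  t = 1.0000: CF_t = 3.200000, DF = 0.917485, PV = 2.935952
  t = 1.5000: CF_t = 3.200000, DF = 0.878817, PV = 2.812215
  t = 2.0000: CF_t = 3.200000, DF = 0.841779, PV = 2.693692
  t = 2.5000: CF_t = 3.200000, DF = 0.806302, PV = 2.580165
  t = 3.0000: CF_t = 3.200000, DF = 0.772320, PV = 2.471422
  t = 3.5000: CF_t = 3.200000, DF = 0.739770, PV = 2.367263
  t = 4.0000: CF_t = 3.200000, DF = 0.708592, PV = 2.267493
  t = 4.5000: CF_t = 3.200000, DF = 0.678728, PV = 2.171928
  t = 5.0000: CF_t = 3.200000, DF = 0.650122, PV = 2.080391
  t = 5.5000: CF_t = 3.200000, DF = 0.622722, PV = 1.992712
  t = 6.0000: CF_t = 3.200000, DF = 0.596477, PV = 1.908728
  t = 6.5000: CF_t = 3.200000, DF = 0.571339, PV = 1.828283
  t = 7.0000: CF_t = 3.200000, DF = 0.547259, PV = 1.751229
  t = 7.5000: CF_t = 3.200000, DF = 0.524195, PV = 1.677423
  t = 8.0000: CF_t = 3.200000, DF = 0.502102, PV = 1.606727
  t = 8.5000: CF_t = 3.200000, DF = 0.480941, PV = 1.539010
  t = 9.0000: CF_t = 3.200000, DF = 0.460671, PV = 1.474148
  t = 9.5000: CF_t = 3.200000, DF = 0.441256, PV = 1.412019
  t = 10.0000: CF_t = 103.200000, DF = 0.422659, PV = 43.618399
Price P = sum_t PV_t = 84.254334
Convexity numerator sum_t t*(t + 1/m) * CF_t / (1+y/m)^(m*t + 2):
  t = 0.5000: term = 1.406107
  t = 1.0000: term = 4.040538
  t = 1.5000: term = 7.740495
  t = 2.0000: term = 12.357112
  t = 2.5000: term = 17.754472
  t = 3.0000: term = 23.808678
  t = 3.5000: term = 30.406997
  t = 4.0000: term = 37.447040
  t = 4.5000: term = 44.836016
  t = 5.0000: term = 52.490014
  t = 5.5000: term = 60.333349
  t = 6.0000: term = 68.297940
  t = 6.5000: term = 76.322730
  t = 7.0000: term = 84.353150
  t = 7.5000: term = 92.340613
  t = 8.0000: term = 100.242044
  t = 8.5000: term = 108.019444
  t = 9.0000: term = 115.639477
  t = 9.5000: term = 123.073092
  t = 10.0000: term = 4202.019135
Convexity = (1/P) * sum = 5262.928443 / 84.254334 = 62.464780


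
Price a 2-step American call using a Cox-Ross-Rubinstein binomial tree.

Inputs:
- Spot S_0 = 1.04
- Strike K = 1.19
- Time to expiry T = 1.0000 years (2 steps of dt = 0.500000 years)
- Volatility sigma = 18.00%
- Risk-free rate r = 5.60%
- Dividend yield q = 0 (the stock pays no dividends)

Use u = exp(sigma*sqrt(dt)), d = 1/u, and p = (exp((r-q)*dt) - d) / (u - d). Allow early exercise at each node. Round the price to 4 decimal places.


Answer: Price = V(0,0) = 0.0481

Derivation:
dt = T/N = 0.500000
u = exp(sigma*sqrt(dt)) = 1.135734; d = 1/u = 0.880488
p = (exp((r-q)*dt) - d) / (u - d) = 0.579471
Discount per step: exp(-r*dt) = 0.972388
Stock lattice S(k, i) with i counting down-moves:
  k=0: S(0,0) = 1.0400
  k=1: S(1,0) = 1.1812; S(1,1) = 0.9157
  k=2: S(2,0) = 1.3415; S(2,1) = 1.0400; S(2,2) = 0.8063
Terminal payoffs V(N, i) = max(S_T - K, 0):
  V(2,0) = 0.151488; V(2,1) = 0.000000; V(2,2) = 0.000000
Backward induction: V(k, i) = exp(-r*dt) * [p * V(k+1, i) + (1-p) * V(k+1, i+1)]; then take max(V_cont, immediate exercise) for American.
  V(1,0) = exp(-r*dt) * [p*0.151488 + (1-p)*0.000000] = 0.085359; exercise = 0.000000; V(1,0) = max -> 0.085359
  V(1,1) = exp(-r*dt) * [p*0.000000 + (1-p)*0.000000] = 0.000000; exercise = 0.000000; V(1,1) = max -> 0.000000
  V(0,0) = exp(-r*dt) * [p*0.085359 + (1-p)*0.000000] = 0.048097; exercise = 0.000000; V(0,0) = max -> 0.048097


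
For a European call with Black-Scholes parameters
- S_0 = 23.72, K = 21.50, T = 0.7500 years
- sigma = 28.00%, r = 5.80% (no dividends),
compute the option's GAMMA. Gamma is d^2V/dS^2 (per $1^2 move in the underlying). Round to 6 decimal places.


d1 = 0.7058751982; d2 = 0.4633880852
phi(d1) = 0.3109670158; exp(-qT) = 1.0000000000; exp(-rT) = 0.9574325541
Gamma = exp(-qT) * phi(d1) / (S * sigma * sqrt(T)) = 1.0000000000 * 0.3109670158 / (23.7200 * 0.2800 * 0.8660254038) = 0.054064

Answer: Gamma = 0.054064


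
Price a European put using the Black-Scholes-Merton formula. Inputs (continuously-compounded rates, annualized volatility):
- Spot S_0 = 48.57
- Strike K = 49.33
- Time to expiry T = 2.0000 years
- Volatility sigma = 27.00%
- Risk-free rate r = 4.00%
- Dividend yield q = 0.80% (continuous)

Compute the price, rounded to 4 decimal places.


Answer: Price = 5.9914

Derivation:
d1 = (ln(S/K) + (r - q + 0.5*sigma^2) * T) / (sigma * sqrt(T)) = 0.31786713
d2 = d1 - sigma * sqrt(T) = -0.06397053
exp(-rT) = 0.92311635; exp(-qT) = 0.98412732
P = K * exp(-rT) * N(-d2) - S_0 * exp(-qT) * N(-d1)
N(-d1) = 0.37529286; N(-d2) = 0.52550316
P = 49.3300 * 0.92311635 * 0.52550316 - 48.5700 * 0.98412732 * 0.37529286 = 5.9914


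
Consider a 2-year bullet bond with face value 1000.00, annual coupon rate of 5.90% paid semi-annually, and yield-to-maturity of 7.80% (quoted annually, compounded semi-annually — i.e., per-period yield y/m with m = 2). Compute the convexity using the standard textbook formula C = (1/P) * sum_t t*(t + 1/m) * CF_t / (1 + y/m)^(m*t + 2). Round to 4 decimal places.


Coupon per period c = face * coupon_rate / m = 29.500000
Periods per year m = 2; per-period yield y/m = 0.039000
Number of cashflows N = 4
Cashflows (t years, CF_t, discount factor 1/(1+y/m)^(m*t), PV):
  t = 0.5000: CF_t = 29.500000, DF = 0.962464, PV = 28.392685
  t = 1.0000: CF_t = 29.500000, DF = 0.926337, PV = 27.326935
  t = 1.5000: CF_t = 29.500000, DF = 0.891566, PV = 26.301188
  t = 2.0000: CF_t = 1029.500000, DF = 0.858100, PV = 883.413762
Price P = sum_t PV_t = 965.434571
Convexity numerator sum_t t*(t + 1/m) * CF_t / (1+y/m)^(m*t + 2):
  t = 0.5000: term = 13.150594
  t = 1.0000: term = 37.970917
  t = 1.5000: term = 73.091274
  t = 2.0000: term = 4091.693272
Convexity = (1/P) * sum = 4215.906057 / 965.434571 = 4.366848

Answer: Convexity = 4.3668


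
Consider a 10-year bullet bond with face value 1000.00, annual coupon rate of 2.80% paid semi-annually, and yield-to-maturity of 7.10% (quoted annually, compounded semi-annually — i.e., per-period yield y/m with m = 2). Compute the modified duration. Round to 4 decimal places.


Coupon per period c = face * coupon_rate / m = 14.000000
Periods per year m = 2; per-period yield y/m = 0.035500
Number of cashflows N = 20
Cashflows (t years, CF_t, discount factor 1/(1+y/m)^(m*t), PV):
  t = 0.5000: CF_t = 14.000000, DF = 0.965717, PV = 13.520039
  t = 1.0000: CF_t = 14.000000, DF = 0.932609, PV = 13.056532
  t = 1.5000: CF_t = 14.000000, DF = 0.900637, PV = 12.608915
  t = 2.0000: CF_t = 14.000000, DF = 0.869760, PV = 12.176644
  t = 2.5000: CF_t = 14.000000, DF = 0.839942, PV = 11.759193
  t = 3.0000: CF_t = 14.000000, DF = 0.811147, PV = 11.356053
  t = 3.5000: CF_t = 14.000000, DF = 0.783338, PV = 10.966734
  t = 4.0000: CF_t = 14.000000, DF = 0.756483, PV = 10.590762
  t = 4.5000: CF_t = 14.000000, DF = 0.730549, PV = 10.227679
  t = 5.0000: CF_t = 14.000000, DF = 0.705503, PV = 9.877044
  t = 5.5000: CF_t = 14.000000, DF = 0.681316, PV = 9.538430
  t = 6.0000: CF_t = 14.000000, DF = 0.657959, PV = 9.211425
  t = 6.5000: CF_t = 14.000000, DF = 0.635402, PV = 8.895630
  t = 7.0000: CF_t = 14.000000, DF = 0.613619, PV = 8.590661
  t = 7.5000: CF_t = 14.000000, DF = 0.592582, PV = 8.296148
  t = 8.0000: CF_t = 14.000000, DF = 0.572267, PV = 8.011731
  t = 8.5000: CF_t = 14.000000, DF = 0.552648, PV = 7.737066
  t = 9.0000: CF_t = 14.000000, DF = 0.533701, PV = 7.471816
  t = 9.5000: CF_t = 14.000000, DF = 0.515404, PV = 7.215660
  t = 10.0000: CF_t = 1014.000000, DF = 0.497735, PV = 504.703005
Price P = sum_t PV_t = 695.811168
First compute Macaulay numerator sum_t t * PV_t:
  t * PV_t at t = 0.5000: 6.760019
  t * PV_t at t = 1.0000: 13.056532
  t * PV_t at t = 1.5000: 18.913373
  t * PV_t at t = 2.0000: 24.353289
  t * PV_t at t = 2.5000: 29.397983
  t * PV_t at t = 3.0000: 34.068159
  t * PV_t at t = 3.5000: 38.383569
  t * PV_t at t = 4.0000: 42.363048
  t * PV_t at t = 4.5000: 46.024557
  t * PV_t at t = 5.0000: 49.385222
  t * PV_t at t = 5.5000: 52.461365
  t * PV_t at t = 6.0000: 55.268547
  t * PV_t at t = 6.5000: 57.821593
  t * PV_t at t = 7.0000: 60.134628
  t * PV_t at t = 7.5000: 62.221109
  t * PV_t at t = 8.0000: 64.093852
  t * PV_t at t = 8.5000: 65.765058
  t * PV_t at t = 9.0000: 67.246345
  t * PV_t at t = 9.5000: 68.548772
  t * PV_t at t = 10.0000: 5047.030049
Macaulay duration D = 5903.297070 / 695.811168 = 8.484050
Modified duration = D / (1 + y/m) = 8.484050 / (1 + 0.035500) = 8.193192

Answer: Modified duration = 8.1932


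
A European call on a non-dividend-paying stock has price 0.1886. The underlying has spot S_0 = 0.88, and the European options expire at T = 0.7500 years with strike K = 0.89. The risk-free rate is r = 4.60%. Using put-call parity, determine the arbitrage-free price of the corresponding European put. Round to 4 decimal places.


Put-call parity: C - P = S_0 * exp(-qT) - K * exp(-rT).
S_0 * exp(-qT) = 0.8800 * 1.00000000 = 0.88000000
K * exp(-rT) = 0.8900 * 0.96608834 = 0.85981862
P = C - S*exp(-qT) + K*exp(-rT)
P = 0.1886 - 0.88000000 + 0.85981862 = 0.1684

Answer: Put price = 0.1684


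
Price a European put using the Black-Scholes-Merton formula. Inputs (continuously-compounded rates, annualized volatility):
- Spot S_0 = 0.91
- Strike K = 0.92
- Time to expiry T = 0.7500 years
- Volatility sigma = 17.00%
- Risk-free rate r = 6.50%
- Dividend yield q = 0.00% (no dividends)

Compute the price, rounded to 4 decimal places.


Answer: Price = 0.0372

Derivation:
d1 = (ln(S/K) + (r - q + 0.5*sigma^2) * T) / (sigma * sqrt(T)) = 0.33050538
d2 = d1 - sigma * sqrt(T) = 0.18328106
exp(-rT) = 0.95241920; exp(-qT) = 1.00000000
P = K * exp(-rT) * N(-d2) - S_0 * exp(-qT) * N(-d1)
N(-d1) = 0.37050906; N(-d2) = 0.42728875
P = 0.9200 * 0.95241920 * 0.42728875 - 0.9100 * 1.00000000 * 0.37050906 = 0.0372


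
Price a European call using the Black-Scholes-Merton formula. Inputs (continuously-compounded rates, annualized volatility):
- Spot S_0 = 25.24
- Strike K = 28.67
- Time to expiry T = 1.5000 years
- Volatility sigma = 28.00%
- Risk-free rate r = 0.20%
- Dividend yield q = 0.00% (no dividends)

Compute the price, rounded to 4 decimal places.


d1 = (ln(S/K) + (r - q + 0.5*sigma^2) * T) / (sigma * sqrt(T)) = -0.19135543
d2 = d1 - sigma * sqrt(T) = -0.53428399
exp(-rT) = 0.99700450; exp(-qT) = 1.00000000
C = S_0 * exp(-qT) * N(d1) - K * exp(-rT) * N(d2)
N(d1) = 0.42412357; N(d2) = 0.29657253
C = 25.2400 * 1.00000000 * 0.42412357 - 28.6700 * 0.99700450 * 0.29657253 = 2.2276

Answer: Price = 2.2276


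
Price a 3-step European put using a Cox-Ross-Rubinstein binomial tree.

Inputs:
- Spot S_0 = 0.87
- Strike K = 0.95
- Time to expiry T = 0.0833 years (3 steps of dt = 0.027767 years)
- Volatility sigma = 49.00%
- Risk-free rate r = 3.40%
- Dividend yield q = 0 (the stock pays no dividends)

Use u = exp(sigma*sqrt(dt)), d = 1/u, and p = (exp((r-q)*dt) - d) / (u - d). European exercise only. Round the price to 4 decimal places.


Answer: Price = V(0,0) = 0.0957

Derivation:
dt = T/N = 0.027767
u = exp(sigma*sqrt(dt)) = 1.085076; d = 1/u = 0.921594
p = (exp((r-q)*dt) - d) / (u - d) = 0.485376
Discount per step: exp(-r*dt) = 0.999056
Stock lattice S(k, i) with i counting down-moves:
  k=0: S(0,0) = 0.8700
  k=1: S(1,0) = 0.9440; S(1,1) = 0.8018
  k=2: S(2,0) = 1.0243; S(2,1) = 0.8700; S(2,2) = 0.7389
  k=3: S(3,0) = 1.1115; S(3,1) = 0.9440; S(3,2) = 0.8018; S(3,3) = 0.6810
Terminal payoffs V(N, i) = max(K - S_T, 0):
  V(3,0) = 0.000000; V(3,1) = 0.005984; V(3,2) = 0.148213; V(3,3) = 0.269014
Backward induction: V(k, i) = exp(-r*dt) * [p * V(k+1, i) + (1-p) * V(k+1, i+1)].
  V(2,0) = exp(-r*dt) * [p*0.000000 + (1-p)*0.005984] = 0.003076
  V(2,1) = exp(-r*dt) * [p*0.005984 + (1-p)*0.148213] = 0.079104
  V(2,2) = exp(-r*dt) * [p*0.148213 + (1-p)*0.269014] = 0.210181
  V(1,0) = exp(-r*dt) * [p*0.003076 + (1-p)*0.079104] = 0.042162
  V(1,1) = exp(-r*dt) * [p*0.079104 + (1-p)*0.210181] = 0.146421
  V(0,0) = exp(-r*dt) * [p*0.042162 + (1-p)*0.146421] = 0.095726


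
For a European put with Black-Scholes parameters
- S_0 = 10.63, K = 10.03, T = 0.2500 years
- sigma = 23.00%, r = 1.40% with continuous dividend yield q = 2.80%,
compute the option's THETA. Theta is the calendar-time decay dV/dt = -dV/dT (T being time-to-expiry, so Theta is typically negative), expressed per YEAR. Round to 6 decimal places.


d1 = 0.5322790468; d2 = 0.4172790468
phi(d1) = 0.3462483368; exp(-qT) = 0.9930244429; exp(-rT) = 0.9965061179
Theta = -S*exp(-qT)*phi(d1)*sigma/(2*sqrt(T)) + r*K*exp(-rT)*N(-d2) - q*S*exp(-qT)*N(-d1)
N(-d1) = 0.2972663711; N(-d2) = 0.3382371564; sqrt(T) = 0.5000000000
Term 1 = -10.6300 * 0.9930244429 * 0.3462483368 * 0.2300 / (2 * 0.5000000000) = -0.8406374527
Term 2 = 0.0140 * 10.0300 * 0.9965061179 * 0.3382371564 = 0.0473293187
Term 3 = -0.0280 * 10.6300 * 0.9930244429 * 0.2972663711 = -0.0878611768
Theta = -0.8406374527 + (0.0473293187) + (-0.0878611768) = -0.881169

Answer: Theta = -0.881169


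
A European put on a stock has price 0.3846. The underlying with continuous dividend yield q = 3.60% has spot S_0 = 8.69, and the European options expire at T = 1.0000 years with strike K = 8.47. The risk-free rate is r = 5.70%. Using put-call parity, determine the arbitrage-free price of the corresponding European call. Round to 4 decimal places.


Put-call parity: C - P = S_0 * exp(-qT) - K * exp(-rT).
S_0 * exp(-qT) = 8.6900 * 0.96464029 = 8.38272415
K * exp(-rT) = 8.4700 * 0.94459407 = 8.00071177
C = P + S*exp(-qT) - K*exp(-rT)
C = 0.3846 + 8.38272415 - 8.00071177 = 0.7666

Answer: Call price = 0.7666


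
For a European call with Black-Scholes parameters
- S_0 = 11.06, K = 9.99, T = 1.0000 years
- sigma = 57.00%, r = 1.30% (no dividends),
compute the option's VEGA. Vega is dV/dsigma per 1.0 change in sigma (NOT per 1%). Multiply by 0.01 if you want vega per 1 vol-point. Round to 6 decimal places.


Answer: Vega = 3.920208

Derivation:
d1 = 0.4863164973; d2 = -0.0836835027
phi(d1) = 0.3544491443; exp(-qT) = 1.0000000000; exp(-rT) = 0.9870841350
Vega = S * exp(-qT) * phi(d1) * sqrt(T) = 11.0600 * 1.0000000000 * 0.3544491443 * 1.0000000000 = 3.920208


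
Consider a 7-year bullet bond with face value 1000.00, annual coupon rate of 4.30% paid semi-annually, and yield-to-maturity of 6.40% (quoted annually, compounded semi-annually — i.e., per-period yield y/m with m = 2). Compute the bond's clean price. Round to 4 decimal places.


Answer: Price = 882.9922

Derivation:
Coupon per period c = face * coupon_rate / m = 21.500000
Periods per year m = 2; per-period yield y/m = 0.032000
Number of cashflows N = 14
Cashflows (t years, CF_t, discount factor 1/(1+y/m)^(m*t), PV):
  t = 0.5000: CF_t = 21.500000, DF = 0.968992, PV = 20.833333
  t = 1.0000: CF_t = 21.500000, DF = 0.938946, PV = 20.187339
  t = 1.5000: CF_t = 21.500000, DF = 0.909831, PV = 19.561375
  t = 2.0000: CF_t = 21.500000, DF = 0.881620, PV = 18.954820
  t = 2.5000: CF_t = 21.500000, DF = 0.854283, PV = 18.367074
  t = 3.0000: CF_t = 21.500000, DF = 0.827793, PV = 17.797552
  t = 3.5000: CF_t = 21.500000, DF = 0.802125, PV = 17.245690
  t = 4.0000: CF_t = 21.500000, DF = 0.777253, PV = 16.710940
  t = 4.5000: CF_t = 21.500000, DF = 0.753152, PV = 16.192771
  t = 5.0000: CF_t = 21.500000, DF = 0.729799, PV = 15.690670
  t = 5.5000: CF_t = 21.500000, DF = 0.707169, PV = 15.204138
  t = 6.0000: CF_t = 21.500000, DF = 0.685241, PV = 14.732691
  t = 6.5000: CF_t = 21.500000, DF = 0.663994, PV = 14.275864
  t = 7.0000: CF_t = 1021.500000, DF = 0.643405, PV = 657.237914
Price P = sum_t PV_t = 882.992172


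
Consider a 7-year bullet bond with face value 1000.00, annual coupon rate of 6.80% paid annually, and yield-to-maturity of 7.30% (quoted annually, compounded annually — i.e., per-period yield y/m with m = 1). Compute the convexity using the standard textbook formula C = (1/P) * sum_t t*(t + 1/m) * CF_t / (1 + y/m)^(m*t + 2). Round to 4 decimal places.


Answer: Convexity = 37.4753

Derivation:
Coupon per period c = face * coupon_rate / m = 68.000000
Periods per year m = 1; per-period yield y/m = 0.073000
Number of cashflows N = 7
Cashflows (t years, CF_t, discount factor 1/(1+y/m)^(m*t), PV):
  t = 1.0000: CF_t = 68.000000, DF = 0.931966, PV = 63.373719
  t = 2.0000: CF_t = 68.000000, DF = 0.868561, PV = 59.062179
  t = 3.0000: CF_t = 68.000000, DF = 0.809470, PV = 55.043970
  t = 4.0000: CF_t = 68.000000, DF = 0.754399, PV = 51.299133
  t = 5.0000: CF_t = 68.000000, DF = 0.703075, PV = 47.809071
  t = 6.0000: CF_t = 68.000000, DF = 0.655242, PV = 44.556450
  t = 7.0000: CF_t = 1068.000000, DF = 0.610663, PV = 652.188594
Price P = sum_t PV_t = 973.333115
Convexity numerator sum_t t*(t + 1/m) * CF_t / (1+y/m)^(m*t + 2):
  t = 1.0000: term = 110.087939
  t = 2.0000: term = 307.794798
  t = 3.0000: term = 573.708849
  t = 4.0000: term = 891.128999
  t = 5.0000: term = 1245.753493
  t = 6.0000: term = 1625.400644
  t = 7.0000: term = 31722.089201
Convexity = (1/P) * sum = 36475.963923 / 973.333115 = 37.475314


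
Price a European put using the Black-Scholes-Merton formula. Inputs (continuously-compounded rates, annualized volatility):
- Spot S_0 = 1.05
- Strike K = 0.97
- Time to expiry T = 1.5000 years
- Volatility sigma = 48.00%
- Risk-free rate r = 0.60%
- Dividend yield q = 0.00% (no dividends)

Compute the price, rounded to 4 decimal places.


d1 = (ln(S/K) + (r - q + 0.5*sigma^2) * T) / (sigma * sqrt(T)) = 0.44405400
d2 = d1 - sigma * sqrt(T) = -0.14382354
exp(-rT) = 0.99104038; exp(-qT) = 1.00000000
P = K * exp(-rT) * N(-d2) - S_0 * exp(-qT) * N(-d1)
N(-d1) = 0.32850177; N(-d2) = 0.55718009
P = 0.9700 * 0.99104038 * 0.55718009 - 1.0500 * 1.00000000 * 0.32850177 = 0.1907

Answer: Price = 0.1907


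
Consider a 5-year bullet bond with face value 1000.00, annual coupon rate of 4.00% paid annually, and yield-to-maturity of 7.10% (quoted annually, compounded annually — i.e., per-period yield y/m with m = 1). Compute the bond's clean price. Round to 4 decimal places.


Coupon per period c = face * coupon_rate / m = 40.000000
Periods per year m = 1; per-period yield y/m = 0.071000
Number of cashflows N = 5
Cashflows (t years, CF_t, discount factor 1/(1+y/m)^(m*t), PV):
  t = 1.0000: CF_t = 40.000000, DF = 0.933707, PV = 37.348273
  t = 2.0000: CF_t = 40.000000, DF = 0.871808, PV = 34.872337
  t = 3.0000: CF_t = 40.000000, DF = 0.814013, PV = 32.560539
  t = 4.0000: CF_t = 40.000000, DF = 0.760050, PV = 30.401997
  t = 5.0000: CF_t = 1040.000000, DF = 0.709664, PV = 738.050341
Price P = sum_t PV_t = 873.233485

Answer: Price = 873.2335


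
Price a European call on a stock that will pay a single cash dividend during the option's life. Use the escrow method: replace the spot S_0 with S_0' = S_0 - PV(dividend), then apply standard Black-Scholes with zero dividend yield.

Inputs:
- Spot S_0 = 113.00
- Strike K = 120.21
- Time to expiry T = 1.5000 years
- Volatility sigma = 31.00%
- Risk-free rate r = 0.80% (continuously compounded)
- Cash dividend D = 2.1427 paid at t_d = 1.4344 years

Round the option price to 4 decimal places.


Answer: Price = 13.6211

Derivation:
PV(D) = D * exp(-r * t_d) = 2.1427 * 0.98859039 = 2.11825263
S_0' = S_0 - PV(D) = 113.0000 - 2.11825263 = 110.88174737
d1 = (ln(S_0'/K) + (r + sigma^2/2)*T) / (sigma*sqrt(T)) = 0.00868932
d2 = d1 - sigma*sqrt(T) = -0.37098159
exp(-rT) = 0.98807171
N(d1) = 0.50346649; N(d2) = 0.35532562
C = S_0' * N(d1) - K * exp(-rT) * N(d2) = 110.88174737 * 0.50346649 - 120.2100 * 0.98807171 * 0.35532562 = 13.6211


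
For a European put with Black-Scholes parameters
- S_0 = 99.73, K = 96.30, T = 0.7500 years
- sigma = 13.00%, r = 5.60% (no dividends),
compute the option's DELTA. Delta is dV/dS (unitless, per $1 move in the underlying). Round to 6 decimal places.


Answer: Delta = -0.229585

Derivation:
d1 = 0.7402138129; d2 = 0.6276305104
phi(d1) = 0.3033412779; exp(-qT) = 1.0000000000; exp(-rT) = 0.9588697806
N(-d1) = 0.2295851337
Delta = -exp(-qT) * N(-d1) = -1.0000000000 * 0.2295851337 = -0.229585


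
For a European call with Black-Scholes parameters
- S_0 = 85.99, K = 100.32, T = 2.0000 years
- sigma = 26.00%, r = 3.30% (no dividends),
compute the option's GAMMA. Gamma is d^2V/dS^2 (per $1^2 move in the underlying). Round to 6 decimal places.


Answer: Gamma = 0.012598

Derivation:
d1 = -0.0558452986; d2 = -0.4235408248
phi(d1) = 0.3983206751; exp(-qT) = 1.0000000000; exp(-rT) = 0.9361308643
Gamma = exp(-qT) * phi(d1) / (S * sigma * sqrt(T)) = 1.0000000000 * 0.3983206751 / (85.9900 * 0.2600 * 1.4142135624) = 0.012598


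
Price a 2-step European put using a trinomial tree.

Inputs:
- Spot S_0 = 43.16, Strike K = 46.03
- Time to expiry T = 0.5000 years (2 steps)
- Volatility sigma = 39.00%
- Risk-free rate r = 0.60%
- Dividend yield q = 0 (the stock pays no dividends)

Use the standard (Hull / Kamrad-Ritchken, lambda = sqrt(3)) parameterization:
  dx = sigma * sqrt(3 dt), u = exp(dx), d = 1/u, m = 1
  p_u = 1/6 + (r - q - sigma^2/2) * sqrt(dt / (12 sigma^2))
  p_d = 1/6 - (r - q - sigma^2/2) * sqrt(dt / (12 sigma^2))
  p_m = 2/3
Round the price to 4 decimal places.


Answer: Price = V(0,0) = 6.2188

Derivation:
dt = T/N = 0.250000; dx = sigma*sqrt(3*dt) = 0.337750
u = exp(dx) = 1.401790; d = 1/u = 0.713374
p_u = 0.140741, p_m = 0.666667, p_d = 0.192592
Discount per step: exp(-r*dt) = 0.998501
Stock lattice S(k, j) with j the centered position index:
  k=0: S(0,+0) = 43.1600
  k=1: S(1,-1) = 30.7892; S(1,+0) = 43.1600; S(1,+1) = 60.5013
  k=2: S(2,-2) = 21.9642; S(2,-1) = 30.7892; S(2,+0) = 43.1600; S(2,+1) = 60.5013; S(2,+2) = 84.8100
Terminal payoffs V(N, j) = max(K - S_T, 0):
  V(2,-2) = 24.065790; V(2,-1) = 15.240792; V(2,+0) = 2.870000; V(2,+1) = 0.000000; V(2,+2) = 0.000000
Backward induction: V(k, j) = exp(-r*dt) * [p_u * V(k+1, j+1) + p_m * V(k+1, j) + p_d * V(k+1, j-1)]
  V(1,-1) = exp(-r*dt) * [p_u*2.870000 + p_m*15.240792 + p_d*24.065790] = 15.176551
  V(1,+0) = exp(-r*dt) * [p_u*0.000000 + p_m*2.870000 + p_d*15.240792] = 4.841319
  V(1,+1) = exp(-r*dt) * [p_u*0.000000 + p_m*0.000000 + p_d*2.870000] = 0.551910
  V(0,+0) = exp(-r*dt) * [p_u*0.551910 + p_m*4.841319 + p_d*15.176551] = 6.218769


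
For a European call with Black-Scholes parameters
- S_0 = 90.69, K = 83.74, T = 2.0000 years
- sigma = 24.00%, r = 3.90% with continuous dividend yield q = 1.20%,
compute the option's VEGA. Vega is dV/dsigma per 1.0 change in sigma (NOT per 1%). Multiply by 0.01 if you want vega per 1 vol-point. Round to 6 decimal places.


Answer: Vega = 42.614574

Derivation:
d1 = 0.5637124110; d2 = 0.2243011561
phi(d1) = 0.3403351627; exp(-qT) = 0.9762857098; exp(-rT) = 0.9249644265
Vega = S * exp(-qT) * phi(d1) * sqrt(T) = 90.6900 * 0.9762857098 * 0.3403351627 * 1.4142135624 = 42.614574


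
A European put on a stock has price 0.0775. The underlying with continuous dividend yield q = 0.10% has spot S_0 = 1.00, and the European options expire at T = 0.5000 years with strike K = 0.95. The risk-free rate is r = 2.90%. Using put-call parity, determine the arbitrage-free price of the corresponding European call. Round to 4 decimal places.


Put-call parity: C - P = S_0 * exp(-qT) - K * exp(-rT).
S_0 * exp(-qT) = 1.0000 * 0.99950012 = 0.99950012
K * exp(-rT) = 0.9500 * 0.98560462 = 0.93632439
C = P + S*exp(-qT) - K*exp(-rT)
C = 0.0775 + 0.99950012 - 0.93632439 = 0.1407

Answer: Call price = 0.1407


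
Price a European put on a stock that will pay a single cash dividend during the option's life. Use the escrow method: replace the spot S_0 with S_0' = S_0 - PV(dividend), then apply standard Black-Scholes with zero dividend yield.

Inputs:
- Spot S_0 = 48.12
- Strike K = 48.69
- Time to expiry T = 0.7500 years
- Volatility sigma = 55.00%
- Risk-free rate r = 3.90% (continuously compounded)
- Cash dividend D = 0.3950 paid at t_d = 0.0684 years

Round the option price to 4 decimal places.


Answer: Price = 8.7245

Derivation:
PV(D) = D * exp(-r * t_d) = 0.3950 * 0.99733595 = 0.39394770
S_0' = S_0 - PV(D) = 48.1200 - 0.39394770 = 47.72605230
d1 = (ln(S_0'/K) + (r + sigma^2/2)*T) / (sigma*sqrt(T)) = 0.25758482
d2 = d1 - sigma*sqrt(T) = -0.21872915
exp(-rT) = 0.97117364
N(-d1) = 0.39836367; N(-d2) = 0.58656948
P = K * exp(-rT) * N(-d2) - S_0' * N(-d1) = 48.6900 * 0.97117364 * 0.58656948 - 47.72605230 * 0.39836367 = 8.7245
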